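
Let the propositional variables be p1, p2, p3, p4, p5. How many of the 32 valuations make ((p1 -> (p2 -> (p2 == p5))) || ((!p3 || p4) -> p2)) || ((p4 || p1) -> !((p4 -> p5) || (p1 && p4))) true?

32

Initial set: {(((p1 -> (p2 -> (p2 == p5))) || ((!p3 || p4) -> p2)) || ((p4 || p1) -> !((p4 -> p5) || (p1 && p4))))}.
(((p1 -> (p2 -> (p2 == p5))) || ((!p3 || p4) -> p2)) || ((p4 || p1) -> !((p4 -> p5) || (p1 && p4)))): β-rule — branch into ((p1 -> (p2 -> (p2 == p5))) || ((!p3 || p4) -> p2))  //  ((p4 || p1) -> !((p4 -> p5) || (p1 && p4))).
  branch 1 (add ((p1 -> (p2 -> (p2 == p5))) || ((!p3 || p4) -> p2))):
    ((p1 -> (p2 -> (p2 == p5))) || ((!p3 || p4) -> p2)): β-rule — branch into (p1 -> (p2 -> (p2 == p5)))  //  ((!p3 || p4) -> p2).
      branch 1.1 (add (p1 -> (p2 -> (p2 == p5)))):
        (p1 -> (p2 -> (p2 == p5))): β-rule — branch into !p1  //  (p2 -> (p2 == p5)).
          branch 1.1.1 (add !p1):
            ○ open, literals {p1=F}.
          branch 1.1.2 (add (p2 -> (p2 == p5))):
            (p2 -> (p2 == p5)): β-rule — branch into !p2  //  (p2 == p5).
              branch 1.1.2.1 (add !p2):
                ○ open, literals {p2=F}.
              branch 1.1.2.2 (add (p2 == p5)):
                (p2 == p5): β-rule — branch into p2, p5  //  !p2, !p5.
                  branch 1.1.2.2.1 (add p2, p5):
                    ○ open, literals {p2=T, p5=T}.
                  branch 1.1.2.2.2 (add !p2, !p5):
                    ○ open, literals {p2=F, p5=F}.
      branch 1.2 (add ((!p3 || p4) -> p2)):
        ((!p3 || p4) -> p2): β-rule — branch into !(!p3 || p4)  //  p2.
          branch 1.2.1 (add !(!p3 || p4)):
            !(!p3 || p4): α-rule — add !!p3, !p4.
            ○ open, literals {p3=T, p4=F}.
          branch 1.2.2 (add p2):
            ○ open, literals {p2=T}.
  branch 2 (add ((p4 || p1) -> !((p4 -> p5) || (p1 && p4)))):
    ((p4 || p1) -> !((p4 -> p5) || (p1 && p4))): β-rule — branch into !(p4 || p1)  //  !((p4 -> p5) || (p1 && p4)).
      branch 2.1 (add !(p4 || p1)):
        !(p4 || p1): α-rule — add !p4, !p1.
        ○ open, literals {p1=F, p4=F}.
      branch 2.2 (add !((p4 -> p5) || (p1 && p4))):
        !((p4 -> p5) || (p1 && p4)): α-rule — add !(p4 -> p5), !(p1 && p4).
        !(p4 -> p5): α-rule — add p4, !p5.
        !(p1 && p4): β-rule — branch into !p1  //  !p4.
          branch 2.2.1 (add !p1):
            ○ open, literals {p1=F, p4=T, p5=F}.
          branch 2.2.2 (add !p4):
            × closes — contains both p4 and !p4.
1 branch closed, 8 open.
Each open branch fixes some atoms; the unmentioned ones are free. Counting distinct full assignments: branch {p1=F} (p2, p3, p4, p5) contributes 16 new; branch {p2=F} (p1, p3, p4, p5) contributes 8 new; branch {p2=T, p5=T} (p1, p3, p4) contributes 4 new; branch {p2=F, p5=F} (p1, p3, p4) contributes 0 new; branch {p3=T, p4=F} (p1, p2, p5) contributes 1 new; branch {p2=T} (p1, p3, p4, p5) contributes 3 new; branch {p1=F, p4=F} (p2, p3, p5) contributes 0 new; branch {p1=F, p4=T, p5=F} (p2, p3) contributes 0 new. Total: 32.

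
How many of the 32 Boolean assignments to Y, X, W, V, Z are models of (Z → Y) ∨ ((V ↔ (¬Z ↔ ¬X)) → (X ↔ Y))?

30

Initial set: {((Z → Y) ∨ ((V ↔ (¬Z ↔ ¬X)) → (X ↔ Y)))}.
((Z → Y) ∨ ((V ↔ (¬Z ↔ ¬X)) → (X ↔ Y))): β-rule — branch into (Z → Y)  //  ((V ↔ (¬Z ↔ ¬X)) → (X ↔ Y)).
  branch 1 (add (Z → Y)):
    (Z → Y): β-rule — branch into ¬Z  //  Y.
      branch 1.1 (add ¬Z):
        ○ open, literals {Z=false}.
      branch 1.2 (add Y):
        ○ open, literals {Y=true}.
  branch 2 (add ((V ↔ (¬Z ↔ ¬X)) → (X ↔ Y))):
    ((V ↔ (¬Z ↔ ¬X)) → (X ↔ Y)): β-rule — branch into ¬(V ↔ (¬Z ↔ ¬X))  //  (X ↔ Y).
      branch 2.1 (add ¬(V ↔ (¬Z ↔ ¬X))):
        ¬(V ↔ (¬Z ↔ ¬X)): β-rule — branch into V, ¬(¬Z ↔ ¬X)  //  ¬V, (¬Z ↔ ¬X).
          branch 2.1.1 (add V, ¬(¬Z ↔ ¬X)):
            ¬(¬Z ↔ ¬X): β-rule — branch into ¬Z, ¬¬X  //  ¬¬Z, ¬X.
              branch 2.1.1.1 (add ¬Z, ¬¬X):
                ○ open, literals {V=true, X=true, Z=false}.
              branch 2.1.1.2 (add ¬¬Z, ¬X):
                ○ open, literals {V=true, X=false, Z=true}.
          branch 2.1.2 (add ¬V, (¬Z ↔ ¬X)):
            (¬Z ↔ ¬X): β-rule — branch into ¬Z, ¬X  //  ¬¬Z, ¬¬X.
              branch 2.1.2.1 (add ¬Z, ¬X):
                ○ open, literals {V=false, X=false, Z=false}.
              branch 2.1.2.2 (add ¬¬Z, ¬¬X):
                ○ open, literals {V=false, X=true, Z=true}.
      branch 2.2 (add (X ↔ Y)):
        (X ↔ Y): β-rule — branch into X, Y  //  ¬X, ¬Y.
          branch 2.2.1 (add X, Y):
            ○ open, literals {X=true, Y=true}.
          branch 2.2.2 (add ¬X, ¬Y):
            ○ open, literals {X=false, Y=false}.
0 branches closed, 8 open.
Each open branch fixes some atoms; the unmentioned ones are free. Counting distinct full assignments: branch {Z=false} (Y, X, W, V) contributes 16 new; branch {Y=true} (X, W, V, Z) contributes 8 new; branch {V=true, X=true, Z=false} (Y, W) contributes 0 new; branch {V=true, X=false, Z=true} (Y, W) contributes 2 new; branch {V=false, X=false, Z=false} (Y, W) contributes 0 new; branch {V=false, X=true, Z=true} (Y, W) contributes 2 new; branch {X=true, Y=true} (W, V, Z) contributes 0 new; branch {X=false, Y=false} (W, V, Z) contributes 2 new. Total: 30.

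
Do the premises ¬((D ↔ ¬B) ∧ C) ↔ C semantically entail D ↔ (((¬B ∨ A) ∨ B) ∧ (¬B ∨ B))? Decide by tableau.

Initial set: {(¬((D ↔ ¬B) ∧ C) ↔ C); ¬(D ↔ (((¬B ∨ A) ∨ B) ∧ (¬B ∨ B)))}.
(¬((D ↔ ¬B) ∧ C) ↔ C): β-rule — branch into ¬((D ↔ ¬B) ∧ C), C  //  ¬¬((D ↔ ¬B) ∧ C), ¬C.
  branch 1 (add ¬((D ↔ ¬B) ∧ C), C):
    ¬(D ↔ (((¬B ∨ A) ∨ B) ∧ (¬B ∨ B))): β-rule — branch into D, ¬(((¬B ∨ A) ∨ B) ∧ (¬B ∨ B))  //  ¬D, (((¬B ∨ A) ∨ B) ∧ (¬B ∨ B)).
      branch 1.1 (add D, ¬(((¬B ∨ A) ∨ B) ∧ (¬B ∨ B))):
        ¬((D ↔ ¬B) ∧ C): β-rule — branch into ¬(D ↔ ¬B)  //  ¬C.
          branch 1.1.1 (add ¬(D ↔ ¬B)):
            ¬(((¬B ∨ A) ∨ B) ∧ (¬B ∨ B)): β-rule — branch into ¬((¬B ∨ A) ∨ B)  //  ¬(¬B ∨ B).
              branch 1.1.1.1 (add ¬((¬B ∨ A) ∨ B)):
                ¬((¬B ∨ A) ∨ B): α-rule — add ¬(¬B ∨ A), ¬B.
                ¬(¬B ∨ A): α-rule — add ¬¬B, ¬A.
                × closes — contains both B and ¬B.
              branch 1.1.1.2 (add ¬(¬B ∨ B)):
                ¬(¬B ∨ B): α-rule — add ¬¬B, ¬B.
                × closes — contains both B and ¬B.
          branch 1.1.2 (add ¬C):
            × closes — contains both C and ¬C.
      branch 1.2 (add ¬D, (((¬B ∨ A) ∨ B) ∧ (¬B ∨ B))):
        (((¬B ∨ A) ∨ B) ∧ (¬B ∨ B)): α-rule — add ((¬B ∨ A) ∨ B), (¬B ∨ B).
        ¬((D ↔ ¬B) ∧ C): β-rule — branch into ¬(D ↔ ¬B)  //  ¬C.
          branch 1.2.1 (add ¬(D ↔ ¬B)):
            ((¬B ∨ A) ∨ B): β-rule — branch into (¬B ∨ A)  //  B.
              branch 1.2.1.1 (add (¬B ∨ A)):
                (¬B ∨ B): β-rule — branch into ¬B  //  B.
                  branch 1.2.1.1.1 (add ¬B):
                    ¬(D ↔ ¬B): β-rule — branch into D, ¬¬B  //  ¬D, ¬B.
                      branch 1.2.1.1.1.1 (add D, ¬¬B):
                        × closes — contains both D and ¬D.
                      branch 1.2.1.1.1.2 (add ¬D, ¬B):
                        (¬B ∨ A): β-rule — branch into ¬B  //  A.
                          branch 1.2.1.1.1.2.1 (add ¬B):
                            ○ open, literals {B=false, C=true, D=false}.
                          branch 1.2.1.1.1.2.2 (add A):
                            ○ open, literals {A=true, B=false, C=true, D=false}.
                  branch 1.2.1.1.2 (add B):
                    ¬(D ↔ ¬B): β-rule — branch into D, ¬¬B  //  ¬D, ¬B.
                      branch 1.2.1.1.2.1 (add D, ¬¬B):
                        × closes — contains both D and ¬D.
                      branch 1.2.1.1.2.2 (add ¬D, ¬B):
                        × closes — contains both B and ¬B.
              branch 1.2.1.2 (add B):
                (¬B ∨ B): β-rule — branch into ¬B  //  B.
                  branch 1.2.1.2.1 (add ¬B):
                    × closes — contains both B and ¬B.
                  branch 1.2.1.2.2 (add B):
                    ¬(D ↔ ¬B): β-rule — branch into D, ¬¬B  //  ¬D, ¬B.
                      branch 1.2.1.2.2.1 (add D, ¬¬B):
                        × closes — contains both D and ¬D.
                      branch 1.2.1.2.2.2 (add ¬D, ¬B):
                        × closes — contains both B and ¬B.
          branch 1.2.2 (add ¬C):
            × closes — contains both C and ¬C.
  branch 2 (add ¬¬((D ↔ ¬B) ∧ C), ¬C):
    ¬¬((D ↔ ¬B) ∧ C): α-rule — add (D ↔ ¬B), C.
    × closes — contains both C and ¬C.
11 branches closed, 2 open.
An open branch gives a countermodel: B=false, C=true, D=false (unmentioned atoms arbitrary); the premises hold there but the conclusion fails.

No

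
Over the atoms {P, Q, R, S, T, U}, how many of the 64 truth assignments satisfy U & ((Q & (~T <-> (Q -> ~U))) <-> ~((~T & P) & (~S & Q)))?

Initial set: {T (U & ((Q & (~T <-> (Q -> ~U))) <-> ~((~T & P) & (~S & Q))))}.
T (U & ((Q & (~T <-> (Q -> ~U))) <-> ~((~T & P) & (~S & Q)))): α-rule — add T U, T ((Q & (~T <-> (Q -> ~U))) <-> ~((~T & P) & (~S & Q))).
T ((Q & (~T <-> (Q -> ~U))) <-> ~((~T & P) & (~S & Q))): β-rule — branch into T (Q & (~T <-> (Q -> ~U))), T ~((~T & P) & (~S & Q))  //  F (Q & (~T <-> (Q -> ~U))), F ~((~T & P) & (~S & Q)).
  branch 1 (add T (Q & (~T <-> (Q -> ~U))), T ~((~T & P) & (~S & Q))):
    T (Q & (~T <-> (Q -> ~U))): α-rule — add T Q, T (~T <-> (Q -> ~U)).
    T ~((~T & P) & (~S & Q)): β-rule — branch into F (~T & P)  //  F (~S & Q).
      branch 1.1 (add F (~T & P)):
        T (~T <-> (Q -> ~U)): β-rule — branch into T ~T, T (Q -> ~U)  //  F ~T, F (Q -> ~U).
          branch 1.1.1 (add T ~T, T (Q -> ~U)):
            F (~T & P): β-rule — branch into F ~T  //  F P.
              branch 1.1.1.1 (add F ~T):
                × closes — contains both T and ~T.
              branch 1.1.1.2 (add F P):
                T (Q -> ~U): β-rule — branch into F Q  //  T ~U.
                  branch 1.1.1.2.1 (add F Q):
                    × closes — contains both Q and ~Q.
                  branch 1.1.1.2.2 (add T ~U):
                    × closes — contains both U and ~U.
          branch 1.1.2 (add F ~T, F (Q -> ~U)):
            F (Q -> ~U): α-rule — add T Q, F ~U.
            F (~T & P): β-rule — branch into F ~T  //  F P.
              branch 1.1.2.1 (add F ~T):
                ○ open, literals {Q=1, T=1, U=1}.
              branch 1.1.2.2 (add F P):
                ○ open, literals {P=0, Q=1, T=1, U=1}.
      branch 1.2 (add F (~S & Q)):
        T (~T <-> (Q -> ~U)): β-rule — branch into T ~T, T (Q -> ~U)  //  F ~T, F (Q -> ~U).
          branch 1.2.1 (add T ~T, T (Q -> ~U)):
            F (~S & Q): β-rule — branch into F ~S  //  F Q.
              branch 1.2.1.1 (add F ~S):
                T (Q -> ~U): β-rule — branch into F Q  //  T ~U.
                  branch 1.2.1.1.1 (add F Q):
                    × closes — contains both Q and ~Q.
                  branch 1.2.1.1.2 (add T ~U):
                    × closes — contains both U and ~U.
              branch 1.2.1.2 (add F Q):
                × closes — contains both Q and ~Q.
          branch 1.2.2 (add F ~T, F (Q -> ~U)):
            F (Q -> ~U): α-rule — add T Q, F ~U.
            F (~S & Q): β-rule — branch into F ~S  //  F Q.
              branch 1.2.2.1 (add F ~S):
                ○ open, literals {Q=1, S=1, T=1, U=1}.
              branch 1.2.2.2 (add F Q):
                × closes — contains both Q and ~Q.
  branch 2 (add F (Q & (~T <-> (Q -> ~U))), F ~((~T & P) & (~S & Q))):
    F ~((~T & P) & (~S & Q)): α-rule — add T (~T & P), T (~S & Q).
    T (~T & P): α-rule — add T ~T, T P.
    T (~S & Q): α-rule — add T ~S, T Q.
    F (Q & (~T <-> (Q -> ~U))): β-rule — branch into F Q  //  F (~T <-> (Q -> ~U)).
      branch 2.1 (add F Q):
        × closes — contains both Q and ~Q.
      branch 2.2 (add F (~T <-> (Q -> ~U))):
        F (~T <-> (Q -> ~U)): β-rule — branch into T ~T, F (Q -> ~U)  //  F ~T, T (Q -> ~U).
          branch 2.2.1 (add T ~T, F (Q -> ~U)):
            F (Q -> ~U): α-rule — add T Q, F ~U.
            ○ open, literals {P=1, Q=1, S=0, T=0, U=1}.
          branch 2.2.2 (add F ~T, T (Q -> ~U)):
            × closes — contains both T and ~T.
9 branches closed, 4 open.
Each open branch fixes some atoms; the unmentioned ones are free. Counting distinct full assignments: branch {Q=1, T=1, U=1} (P, R, S) contributes 8 new; branch {P=0, Q=1, T=1, U=1} (R, S) contributes 0 new; branch {Q=1, S=1, T=1, U=1} (P, R) contributes 0 new; branch {P=1, Q=1, S=0, T=0, U=1} (R) contributes 2 new. Total: 10.

10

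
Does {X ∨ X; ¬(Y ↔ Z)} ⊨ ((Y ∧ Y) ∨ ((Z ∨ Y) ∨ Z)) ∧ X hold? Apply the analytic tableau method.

Yes

Initial set: {(X ∨ X); ¬(Y ↔ Z); ¬(((Y ∧ Y) ∨ ((Z ∨ Y) ∨ Z)) ∧ X)}.
(X ∨ X): β-rule — branch into X  //  X.
  branch 1 (add X):
    ¬(Y ↔ Z): β-rule — branch into Y, ¬Z  //  ¬Y, Z.
      branch 1.1 (add Y, ¬Z):
        ¬(((Y ∧ Y) ∨ ((Z ∨ Y) ∨ Z)) ∧ X): β-rule — branch into ¬((Y ∧ Y) ∨ ((Z ∨ Y) ∨ Z))  //  ¬X.
          branch 1.1.1 (add ¬((Y ∧ Y) ∨ ((Z ∨ Y) ∨ Z))):
            ¬((Y ∧ Y) ∨ ((Z ∨ Y) ∨ Z)): α-rule — add ¬(Y ∧ Y), ¬((Z ∨ Y) ∨ Z).
            ¬((Z ∨ Y) ∨ Z): α-rule — add ¬(Z ∨ Y), ¬Z.
            ¬(Z ∨ Y): α-rule — add ¬Z, ¬Y.
            × closes — contains both Y and ¬Y.
          branch 1.1.2 (add ¬X):
            × closes — contains both X and ¬X.
      branch 1.2 (add ¬Y, Z):
        ¬(((Y ∧ Y) ∨ ((Z ∨ Y) ∨ Z)) ∧ X): β-rule — branch into ¬((Y ∧ Y) ∨ ((Z ∨ Y) ∨ Z))  //  ¬X.
          branch 1.2.1 (add ¬((Y ∧ Y) ∨ ((Z ∨ Y) ∨ Z))):
            ¬((Y ∧ Y) ∨ ((Z ∨ Y) ∨ Z)): α-rule — add ¬(Y ∧ Y), ¬((Z ∨ Y) ∨ Z).
            ¬((Z ∨ Y) ∨ Z): α-rule — add ¬(Z ∨ Y), ¬Z.
            × closes — contains both Z and ¬Z.
          branch 1.2.2 (add ¬X):
            × closes — contains both X and ¬X.
  branch 2 (add X):
    ¬(Y ↔ Z): β-rule — branch into Y, ¬Z  //  ¬Y, Z.
      branch 2.1 (add Y, ¬Z):
        ¬(((Y ∧ Y) ∨ ((Z ∨ Y) ∨ Z)) ∧ X): β-rule — branch into ¬((Y ∧ Y) ∨ ((Z ∨ Y) ∨ Z))  //  ¬X.
          branch 2.1.1 (add ¬((Y ∧ Y) ∨ ((Z ∨ Y) ∨ Z))):
            ¬((Y ∧ Y) ∨ ((Z ∨ Y) ∨ Z)): α-rule — add ¬(Y ∧ Y), ¬((Z ∨ Y) ∨ Z).
            ¬((Z ∨ Y) ∨ Z): α-rule — add ¬(Z ∨ Y), ¬Z.
            ¬(Z ∨ Y): α-rule — add ¬Z, ¬Y.
            × closes — contains both Y and ¬Y.
          branch 2.1.2 (add ¬X):
            × closes — contains both X and ¬X.
      branch 2.2 (add ¬Y, Z):
        ¬(((Y ∧ Y) ∨ ((Z ∨ Y) ∨ Z)) ∧ X): β-rule — branch into ¬((Y ∧ Y) ∨ ((Z ∨ Y) ∨ Z))  //  ¬X.
          branch 2.2.1 (add ¬((Y ∧ Y) ∨ ((Z ∨ Y) ∨ Z))):
            ¬((Y ∧ Y) ∨ ((Z ∨ Y) ∨ Z)): α-rule — add ¬(Y ∧ Y), ¬((Z ∨ Y) ∨ Z).
            ¬((Z ∨ Y) ∨ Z): α-rule — add ¬(Z ∨ Y), ¬Z.
            × closes — contains both Z and ¬Z.
          branch 2.2.2 (add ¬X):
            × closes — contains both X and ¬X.
All 8 branches close.
Every branch closed, so the premises entail the conclusion.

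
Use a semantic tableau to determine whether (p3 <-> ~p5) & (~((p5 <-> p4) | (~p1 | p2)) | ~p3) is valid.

Assume the negation and expand:
Initial set: {F ((p3 <-> ~p5) & (~((p5 <-> p4) | (~p1 | p2)) | ~p3))}.
F ((p3 <-> ~p5) & (~((p5 <-> p4) | (~p1 | p2)) | ~p3)): β-rule — branch into F (p3 <-> ~p5)  //  F (~((p5 <-> p4) | (~p1 | p2)) | ~p3).
  branch 1 (add F (p3 <-> ~p5)):
    F (p3 <-> ~p5): β-rule — branch into T p3, F ~p5  //  F p3, T ~p5.
      branch 1.1 (add T p3, F ~p5):
        ○ open, literals {p3=1, p5=1}.
      branch 1.2 (add F p3, T ~p5):
        ○ open, literals {p3=0, p5=0}.
  branch 2 (add F (~((p5 <-> p4) | (~p1 | p2)) | ~p3)):
    F (~((p5 <-> p4) | (~p1 | p2)) | ~p3): α-rule — add F ~((p5 <-> p4) | (~p1 | p2)), F ~p3.
    F ~((p5 <-> p4) | (~p1 | p2)): β-rule — branch into T (p5 <-> p4)  //  T (~p1 | p2).
      branch 2.1 (add T (p5 <-> p4)):
        T (p5 <-> p4): β-rule — branch into T p5, T p4  //  F p5, F p4.
          branch 2.1.1 (add T p5, T p4):
            ○ open, literals {p3=1, p4=1, p5=1}.
          branch 2.1.2 (add F p5, F p4):
            ○ open, literals {p3=1, p4=0, p5=0}.
      branch 2.2 (add T (~p1 | p2)):
        T (~p1 | p2): β-rule — branch into T ~p1  //  T p2.
          branch 2.2.1 (add T ~p1):
            ○ open, literals {p1=0, p3=1}.
          branch 2.2.2 (add T p2):
            ○ open, literals {p2=1, p3=1}.
0 branches closed, 6 open.
An open branch gives a countermodel: p3=1, p5=1 (unmentioned atoms arbitrary); under it the original formula is false.

Not valid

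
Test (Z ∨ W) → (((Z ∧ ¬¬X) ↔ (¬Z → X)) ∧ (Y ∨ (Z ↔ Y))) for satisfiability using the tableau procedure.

Satisfiable

Initial set: {T ((Z ∨ W) → (((Z ∧ ¬¬X) ↔ (¬Z → X)) ∧ (Y ∨ (Z ↔ Y))))}.
T ((Z ∨ W) → (((Z ∧ ¬¬X) ↔ (¬Z → X)) ∧ (Y ∨ (Z ↔ Y)))): β-rule — branch into F (Z ∨ W)  //  T (((Z ∧ ¬¬X) ↔ (¬Z → X)) ∧ (Y ∨ (Z ↔ Y))).
  branch 1 (add F (Z ∨ W)):
    F (Z ∨ W): α-rule — add F Z, F W.
    ○ open, literals {W=F, Z=F}.
  branch 2 (add T (((Z ∧ ¬¬X) ↔ (¬Z → X)) ∧ (Y ∨ (Z ↔ Y)))):
    T (((Z ∧ ¬¬X) ↔ (¬Z → X)) ∧ (Y ∨ (Z ↔ Y))): α-rule — add T ((Z ∧ ¬¬X) ↔ (¬Z → X)), T (Y ∨ (Z ↔ Y)).
    T ((Z ∧ ¬¬X) ↔ (¬Z → X)): β-rule — branch into T (Z ∧ ¬¬X), T (¬Z → X)  //  F (Z ∧ ¬¬X), F (¬Z → X).
      branch 2.1 (add T (Z ∧ ¬¬X), T (¬Z → X)):
        T (Z ∧ ¬¬X): α-rule — add T Z, T ¬¬X.
        T ¬¬X: drop double negation, giving T X.
        T (Y ∨ (Z ↔ Y)): β-rule — branch into T Y  //  T (Z ↔ Y).
          branch 2.1.1 (add T Y):
            T (¬Z → X): β-rule — branch into F ¬Z  //  T X.
              branch 2.1.1.1 (add F ¬Z):
                ○ open, literals {X=T, Y=T, Z=T}.
              branch 2.1.1.2 (add T X):
                ○ open, literals {X=T, Y=T, Z=T}.
          branch 2.1.2 (add T (Z ↔ Y)):
            T (¬Z → X): β-rule — branch into F ¬Z  //  T X.
              branch 2.1.2.1 (add F ¬Z):
                T (Z ↔ Y): β-rule — branch into T Z, T Y  //  F Z, F Y.
                  branch 2.1.2.1.1 (add T Z, T Y):
                    ○ open, literals {X=T, Y=T, Z=T}.
                  branch 2.1.2.1.2 (add F Z, F Y):
                    × closes — contains both Z and ¬Z.
              branch 2.1.2.2 (add T X):
                T (Z ↔ Y): β-rule — branch into T Z, T Y  //  F Z, F Y.
                  branch 2.1.2.2.1 (add T Z, T Y):
                    ○ open, literals {X=T, Y=T, Z=T}.
                  branch 2.1.2.2.2 (add F Z, F Y):
                    × closes — contains both Z and ¬Z.
      branch 2.2 (add F (Z ∧ ¬¬X), F (¬Z → X)):
        F (¬Z → X): α-rule — add T ¬Z, F X.
        T (Y ∨ (Z ↔ Y)): β-rule — branch into T Y  //  T (Z ↔ Y).
          branch 2.2.1 (add T Y):
            F (Z ∧ ¬¬X): β-rule — branch into F Z  //  F ¬¬X.
              branch 2.2.1.1 (add F Z):
                ○ open, literals {X=F, Y=T, Z=F}.
              branch 2.2.1.2 (add F ¬¬X):
                F ¬¬X: drop double negation, giving F X.
                ○ open, literals {X=F, Y=T, Z=F}.
          branch 2.2.2 (add T (Z ↔ Y)):
            F (Z ∧ ¬¬X): β-rule — branch into F Z  //  F ¬¬X.
              branch 2.2.2.1 (add F Z):
                T (Z ↔ Y): β-rule — branch into T Z, T Y  //  F Z, F Y.
                  branch 2.2.2.1.1 (add T Z, T Y):
                    × closes — contains both Z and ¬Z.
                  branch 2.2.2.1.2 (add F Z, F Y):
                    ○ open, literals {X=F, Y=F, Z=F}.
              branch 2.2.2.2 (add F ¬¬X):
                F ¬¬X: drop double negation, giving F X.
                T (Z ↔ Y): β-rule — branch into T Z, T Y  //  F Z, F Y.
                  branch 2.2.2.2.1 (add T Z, T Y):
                    × closes — contains both Z and ¬Z.
                  branch 2.2.2.2.2 (add F Z, F Y):
                    ○ open, literals {X=F, Y=F, Z=F}.
4 branches closed, 9 open.
An open branch gives a satisfying assignment: W=F, Z=F.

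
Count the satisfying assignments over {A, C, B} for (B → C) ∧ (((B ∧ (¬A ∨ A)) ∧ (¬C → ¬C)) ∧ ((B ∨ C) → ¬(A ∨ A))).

1

Initial set: {((B → C) ∧ (((B ∧ (¬A ∨ A)) ∧ (¬C → ¬C)) ∧ ((B ∨ C) → ¬(A ∨ A))))}.
((B → C) ∧ (((B ∧ (¬A ∨ A)) ∧ (¬C → ¬C)) ∧ ((B ∨ C) → ¬(A ∨ A)))): α-rule — add (B → C), (((B ∧ (¬A ∨ A)) ∧ (¬C → ¬C)) ∧ ((B ∨ C) → ¬(A ∨ A))).
(((B ∧ (¬A ∨ A)) ∧ (¬C → ¬C)) ∧ ((B ∨ C) → ¬(A ∨ A))): α-rule — add ((B ∧ (¬A ∨ A)) ∧ (¬C → ¬C)), ((B ∨ C) → ¬(A ∨ A)).
((B ∧ (¬A ∨ A)) ∧ (¬C → ¬C)): α-rule — add (B ∧ (¬A ∨ A)), (¬C → ¬C).
(B ∧ (¬A ∨ A)): α-rule — add B, (¬A ∨ A).
(B → C): β-rule — branch into ¬B  //  C.
  branch 1 (add ¬B):
    × closes — contains both B and ¬B.
  branch 2 (add C):
    ((B ∨ C) → ¬(A ∨ A)): β-rule — branch into ¬(B ∨ C)  //  ¬(A ∨ A).
      branch 2.1 (add ¬(B ∨ C)):
        ¬(B ∨ C): α-rule — add ¬B, ¬C.
        × closes — contains both B and ¬B.
      branch 2.2 (add ¬(A ∨ A)):
        ¬(A ∨ A): α-rule — add ¬A, ¬A.
        (¬C → ¬C): β-rule — branch into ¬¬C  //  ¬C.
          branch 2.2.1 (add ¬¬C):
            (¬A ∨ A): β-rule — branch into ¬A  //  A.
              branch 2.2.1.1 (add ¬A):
                ○ open, literals {A=false, B=true, C=true}.
              branch 2.2.1.2 (add A):
                × closes — contains both A and ¬A.
          branch 2.2.2 (add ¬C):
            × closes — contains both C and ¬C.
4 branches closed, 1 open.
Each open branch fixes some atoms; the unmentioned ones are free. Counting distinct full assignments: branch {A=false, B=true, C=true} (none free) contributes 1 new. Total: 1.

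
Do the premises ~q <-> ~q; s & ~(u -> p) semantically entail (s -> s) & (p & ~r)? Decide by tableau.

No

Initial set: {(~q <-> ~q); (s & ~(u -> p)); ~((s -> s) & (p & ~r))}.
(s & ~(u -> p)): α-rule — add s, ~(u -> p).
~(u -> p): α-rule — add u, ~p.
(~q <-> ~q): β-rule — branch into ~q, ~q  //  ~~q, ~~q.
  branch 1 (add ~q, ~q):
    ~((s -> s) & (p & ~r)): β-rule — branch into ~(s -> s)  //  ~(p & ~r).
      branch 1.1 (add ~(s -> s)):
        ~(s -> s): α-rule — add s, ~s.
        × closes — contains both s and ~s.
      branch 1.2 (add ~(p & ~r)):
        ~(p & ~r): β-rule — branch into ~p  //  ~~r.
          branch 1.2.1 (add ~p):
            ○ open, literals {p=F, q=F, s=T, u=T}.
          branch 1.2.2 (add ~~r):
            ○ open, literals {p=F, q=F, r=T, s=T, u=T}.
  branch 2 (add ~~q, ~~q):
    ~((s -> s) & (p & ~r)): β-rule — branch into ~(s -> s)  //  ~(p & ~r).
      branch 2.1 (add ~(s -> s)):
        ~(s -> s): α-rule — add s, ~s.
        × closes — contains both s and ~s.
      branch 2.2 (add ~(p & ~r)):
        ~(p & ~r): β-rule — branch into ~p  //  ~~r.
          branch 2.2.1 (add ~p):
            ○ open, literals {p=F, q=T, s=T, u=T}.
          branch 2.2.2 (add ~~r):
            ○ open, literals {p=F, q=T, r=T, s=T, u=T}.
2 branches closed, 4 open.
An open branch gives a countermodel: p=F, q=F, s=T, u=T (unmentioned atoms arbitrary); the premises hold there but the conclusion fails.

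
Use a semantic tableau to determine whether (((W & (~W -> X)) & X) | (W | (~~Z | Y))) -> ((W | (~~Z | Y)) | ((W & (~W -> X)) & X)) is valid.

Assume the negation and expand:
Initial set: {~((((W & (~W -> X)) & X) | (W | (~~Z | Y))) -> ((W | (~~Z | Y)) | ((W & (~W -> X)) & X)))}.
~((((W & (~W -> X)) & X) | (W | (~~Z | Y))) -> ((W | (~~Z | Y)) | ((W & (~W -> X)) & X))): α-rule — add (((W & (~W -> X)) & X) | (W | (~~Z | Y))), ~((W | (~~Z | Y)) | ((W & (~W -> X)) & X)).
~((W | (~~Z | Y)) | ((W & (~W -> X)) & X)): α-rule — add ~(W | (~~Z | Y)), ~((W & (~W -> X)) & X).
~(W | (~~Z | Y)): α-rule — add ~W, ~(~~Z | Y).
~(~~Z | Y): α-rule — add ~~~Z, ~Y.
~~~Z: drop double negation, giving ~Z.
(((W & (~W -> X)) & X) | (W | (~~Z | Y))): β-rule — branch into ((W & (~W -> X)) & X)  //  (W | (~~Z | Y)).
  branch 1 (add ((W & (~W -> X)) & X)):
    ((W & (~W -> X)) & X): α-rule — add (W & (~W -> X)), X.
    (W & (~W -> X)): α-rule — add W, (~W -> X).
    × closes — contains both W and ~W.
  branch 2 (add (W | (~~Z | Y))):
    ~((W & (~W -> X)) & X): β-rule — branch into ~(W & (~W -> X))  //  ~X.
      branch 2.1 (add ~(W & (~W -> X))):
        (W | (~~Z | Y)): β-rule — branch into W  //  (~~Z | Y).
          branch 2.1.1 (add W):
            × closes — contains both W and ~W.
          branch 2.1.2 (add (~~Z | Y)):
            ~(W & (~W -> X)): β-rule — branch into ~W  //  ~(~W -> X).
              branch 2.1.2.1 (add ~W):
                (~~Z | Y): β-rule — branch into ~~Z  //  Y.
                  branch 2.1.2.1.1 (add ~~Z):
                    ~~Z: drop double negation, giving Z.
                    × closes — contains both Z and ~Z.
                  branch 2.1.2.1.2 (add Y):
                    × closes — contains both Y and ~Y.
              branch 2.1.2.2 (add ~(~W -> X)):
                ~(~W -> X): α-rule — add ~W, ~X.
                (~~Z | Y): β-rule — branch into ~~Z  //  Y.
                  branch 2.1.2.2.1 (add ~~Z):
                    ~~Z: drop double negation, giving Z.
                    × closes — contains both Z and ~Z.
                  branch 2.1.2.2.2 (add Y):
                    × closes — contains both Y and ~Y.
      branch 2.2 (add ~X):
        (W | (~~Z | Y)): β-rule — branch into W  //  (~~Z | Y).
          branch 2.2.1 (add W):
            × closes — contains both W and ~W.
          branch 2.2.2 (add (~~Z | Y)):
            (~~Z | Y): β-rule — branch into ~~Z  //  Y.
              branch 2.2.2.1 (add ~~Z):
                ~~Z: drop double negation, giving Z.
                × closes — contains both Z and ~Z.
              branch 2.2.2.2 (add Y):
                × closes — contains both Y and ~Y.
All 9 branches close.
Every branch closed, so the negation is unsatisfiable and the formula is valid.

Valid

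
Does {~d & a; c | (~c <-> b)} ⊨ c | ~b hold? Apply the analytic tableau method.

Initial set: {(~d & a); (c | (~c <-> b)); ~(c | ~b)}.
(~d & a): α-rule — add ~d, a.
~(c | ~b): α-rule — add ~c, ~~b.
(c | (~c <-> b)): β-rule — branch into c  //  (~c <-> b).
  branch 1 (add c):
    × closes — contains both c and ~c.
  branch 2 (add (~c <-> b)):
    (~c <-> b): β-rule — branch into ~c, b  //  ~~c, ~b.
      branch 2.1 (add ~c, b):
        ○ open, literals {a=1, b=1, c=0, d=0}.
      branch 2.2 (add ~~c, ~b):
        × closes — contains both c and ~c.
2 branches closed, 1 open.
An open branch gives a countermodel: a=1, b=1, c=0, d=0 (unmentioned atoms arbitrary); the premises hold there but the conclusion fails.

No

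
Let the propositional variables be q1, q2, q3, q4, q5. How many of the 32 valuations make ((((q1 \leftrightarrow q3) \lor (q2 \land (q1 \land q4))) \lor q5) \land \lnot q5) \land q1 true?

5

Initial set: {(((((q1 \leftrightarrow q3) \lor (q2 \land (q1 \land q4))) \lor q5) \land \lnot q5) \land q1)}.
(((((q1 \leftrightarrow q3) \lor (q2 \land (q1 \land q4))) \lor q5) \land \lnot q5) \land q1): α-rule — add ((((q1 \leftrightarrow q3) \lor (q2 \land (q1 \land q4))) \lor q5) \land \lnot q5), q1.
((((q1 \leftrightarrow q3) \lor (q2 \land (q1 \land q4))) \lor q5) \land \lnot q5): α-rule — add (((q1 \leftrightarrow q3) \lor (q2 \land (q1 \land q4))) \lor q5), \lnot q5.
(((q1 \leftrightarrow q3) \lor (q2 \land (q1 \land q4))) \lor q5): β-rule — branch into ((q1 \leftrightarrow q3) \lor (q2 \land (q1 \land q4)))  //  q5.
  branch 1 (add ((q1 \leftrightarrow q3) \lor (q2 \land (q1 \land q4)))):
    ((q1 \leftrightarrow q3) \lor (q2 \land (q1 \land q4))): β-rule — branch into (q1 \leftrightarrow q3)  //  (q2 \land (q1 \land q4)).
      branch 1.1 (add (q1 \leftrightarrow q3)):
        (q1 \leftrightarrow q3): β-rule — branch into q1, q3  //  \lnot q1, \lnot q3.
          branch 1.1.1 (add q1, q3):
            ○ open, literals {q1=T, q3=T, q5=F}.
          branch 1.1.2 (add \lnot q1, \lnot q3):
            × closes — contains both q1 and \lnot q1.
      branch 1.2 (add (q2 \land (q1 \land q4))):
        (q2 \land (q1 \land q4)): α-rule — add q2, (q1 \land q4).
        (q1 \land q4): α-rule — add q1, q4.
        ○ open, literals {q1=T, q2=T, q4=T, q5=F}.
  branch 2 (add q5):
    × closes — contains both q5 and \lnot q5.
2 branches closed, 2 open.
Each open branch fixes some atoms; the unmentioned ones are free. Counting distinct full assignments: branch {q1=T, q3=T, q5=F} (q2, q4) contributes 4 new; branch {q1=T, q2=T, q4=T, q5=F} (q3) contributes 1 new. Total: 5.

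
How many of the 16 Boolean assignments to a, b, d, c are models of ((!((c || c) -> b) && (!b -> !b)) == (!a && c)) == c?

4

Initial set: {(((!((c || c) -> b) && (!b -> !b)) == (!a && c)) == c)}.
(((!((c || c) -> b) && (!b -> !b)) == (!a && c)) == c): β-rule — branch into ((!((c || c) -> b) && (!b -> !b)) == (!a && c)), c  //  !((!((c || c) -> b) && (!b -> !b)) == (!a && c)), !c.
  branch 1 (add ((!((c || c) -> b) && (!b -> !b)) == (!a && c)), c):
    ((!((c || c) -> b) && (!b -> !b)) == (!a && c)): β-rule — branch into (!((c || c) -> b) && (!b -> !b)), (!a && c)  //  !(!((c || c) -> b) && (!b -> !b)), !(!a && c).
      branch 1.1 (add (!((c || c) -> b) && (!b -> !b)), (!a && c)):
        (!((c || c) -> b) && (!b -> !b)): α-rule — add !((c || c) -> b), (!b -> !b).
        (!a && c): α-rule — add !a, c.
        !((c || c) -> b): α-rule — add (c || c), !b.
        (!b -> !b): β-rule — branch into !!b  //  !b.
          branch 1.1.1 (add !!b):
            × closes — contains both b and !b.
          branch 1.1.2 (add !b):
            (c || c): β-rule — branch into c  //  c.
              branch 1.1.2.1 (add c):
                ○ open, literals {a=F, b=F, c=T}.
              branch 1.1.2.2 (add c):
                ○ open, literals {a=F, b=F, c=T}.
      branch 1.2 (add !(!((c || c) -> b) && (!b -> !b)), !(!a && c)):
        !(!((c || c) -> b) && (!b -> !b)): β-rule — branch into !!((c || c) -> b)  //  !(!b -> !b).
          branch 1.2.1 (add !!((c || c) -> b)):
            !(!a && c): β-rule — branch into !!a  //  !c.
              branch 1.2.1.1 (add !!a):
                !!((c || c) -> b): β-rule — branch into !(c || c)  //  b.
                  branch 1.2.1.1.1 (add !(c || c)):
                    !(c || c): α-rule — add !c, !c.
                    × closes — contains both c and !c.
                  branch 1.2.1.1.2 (add b):
                    ○ open, literals {a=T, b=T, c=T}.
              branch 1.2.1.2 (add !c):
                × closes — contains both c and !c.
          branch 1.2.2 (add !(!b -> !b)):
            !(!b -> !b): α-rule — add !b, !!b.
            × closes — contains both b and !b.
  branch 2 (add !((!((c || c) -> b) && (!b -> !b)) == (!a && c)), !c):
    !((!((c || c) -> b) && (!b -> !b)) == (!a && c)): β-rule — branch into (!((c || c) -> b) && (!b -> !b)), !(!a && c)  //  !(!((c || c) -> b) && (!b -> !b)), (!a && c).
      branch 2.1 (add (!((c || c) -> b) && (!b -> !b)), !(!a && c)):
        (!((c || c) -> b) && (!b -> !b)): α-rule — add !((c || c) -> b), (!b -> !b).
        !((c || c) -> b): α-rule — add (c || c), !b.
        !(!a && c): β-rule — branch into !!a  //  !c.
          branch 2.1.1 (add !!a):
            (!b -> !b): β-rule — branch into !!b  //  !b.
              branch 2.1.1.1 (add !!b):
                × closes — contains both b and !b.
              branch 2.1.1.2 (add !b):
                (c || c): β-rule — branch into c  //  c.
                  branch 2.1.1.2.1 (add c):
                    × closes — contains both c and !c.
                  branch 2.1.1.2.2 (add c):
                    × closes — contains both c and !c.
          branch 2.1.2 (add !c):
            (!b -> !b): β-rule — branch into !!b  //  !b.
              branch 2.1.2.1 (add !!b):
                × closes — contains both b and !b.
              branch 2.1.2.2 (add !b):
                (c || c): β-rule — branch into c  //  c.
                  branch 2.1.2.2.1 (add c):
                    × closes — contains both c and !c.
                  branch 2.1.2.2.2 (add c):
                    × closes — contains both c and !c.
      branch 2.2 (add !(!((c || c) -> b) && (!b -> !b)), (!a && c)):
        (!a && c): α-rule — add !a, c.
        × closes — contains both c and !c.
11 branches closed, 3 open.
Each open branch fixes some atoms; the unmentioned ones are free. Counting distinct full assignments: branch {a=F, b=F, c=T} (d) contributes 2 new; branch {a=F, b=F, c=T} (d) contributes 0 new; branch {a=T, b=T, c=T} (d) contributes 2 new. Total: 4.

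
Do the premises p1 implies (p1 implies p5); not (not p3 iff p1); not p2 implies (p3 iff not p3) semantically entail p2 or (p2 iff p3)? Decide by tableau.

Initial set: {(p1 implies (p1 implies p5)); not (not p3 iff p1); (not p2 implies (p3 iff not p3)); not (p2 or (p2 iff p3))}.
not (p2 or (p2 iff p3)): α-rule — add not p2, not (p2 iff p3).
(p1 implies (p1 implies p5)): β-rule — branch into not p1  //  (p1 implies p5).
  branch 1 (add not p1):
    not (not p3 iff p1): β-rule — branch into not p3, not p1  //  not not p3, p1.
      branch 1.1 (add not p3, not p1):
        (not p2 implies (p3 iff not p3)): β-rule — branch into not not p2  //  (p3 iff not p3).
          branch 1.1.1 (add not not p2):
            × closes — contains both p2 and not p2.
          branch 1.1.2 (add (p3 iff not p3)):
            not (p2 iff p3): β-rule — branch into p2, not p3  //  not p2, p3.
              branch 1.1.2.1 (add p2, not p3):
                × closes — contains both p2 and not p2.
              branch 1.1.2.2 (add not p2, p3):
                × closes — contains both p3 and not p3.
      branch 1.2 (add not not p3, p1):
        × closes — contains both p1 and not p1.
  branch 2 (add (p1 implies p5)):
    not (not p3 iff p1): β-rule — branch into not p3, not p1  //  not not p3, p1.
      branch 2.1 (add not p3, not p1):
        (not p2 implies (p3 iff not p3)): β-rule — branch into not not p2  //  (p3 iff not p3).
          branch 2.1.1 (add not not p2):
            × closes — contains both p2 and not p2.
          branch 2.1.2 (add (p3 iff not p3)):
            not (p2 iff p3): β-rule — branch into p2, not p3  //  not p2, p3.
              branch 2.1.2.1 (add p2, not p3):
                × closes — contains both p2 and not p2.
              branch 2.1.2.2 (add not p2, p3):
                × closes — contains both p3 and not p3.
      branch 2.2 (add not not p3, p1):
        (not p2 implies (p3 iff not p3)): β-rule — branch into not not p2  //  (p3 iff not p3).
          branch 2.2.1 (add not not p2):
            × closes — contains both p2 and not p2.
          branch 2.2.2 (add (p3 iff not p3)):
            not (p2 iff p3): β-rule — branch into p2, not p3  //  not p2, p3.
              branch 2.2.2.1 (add p2, not p3):
                × closes — contains both p2 and not p2.
              branch 2.2.2.2 (add not p2, p3):
                (p1 implies p5): β-rule — branch into not p1  //  p5.
                  branch 2.2.2.2.1 (add not p1):
                    × closes — contains both p1 and not p1.
                  branch 2.2.2.2.2 (add p5):
                    (p3 iff not p3): β-rule — branch into p3, not p3  //  not p3, not not p3.
                      branch 2.2.2.2.2.1 (add p3, not p3):
                        × closes — contains both p3 and not p3.
                      branch 2.2.2.2.2.2 (add not p3, not not p3):
                        × closes — contains both p3 and not p3.
All 12 branches close.
Every branch closed, so the premises entail the conclusion.

Yes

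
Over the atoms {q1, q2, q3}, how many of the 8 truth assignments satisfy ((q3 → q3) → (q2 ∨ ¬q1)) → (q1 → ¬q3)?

7

Initial set: {(((q3 → q3) → (q2 ∨ ¬q1)) → (q1 → ¬q3))}.
(((q3 → q3) → (q2 ∨ ¬q1)) → (q1 → ¬q3)): β-rule — branch into ¬((q3 → q3) → (q2 ∨ ¬q1))  //  (q1 → ¬q3).
  branch 1 (add ¬((q3 → q3) → (q2 ∨ ¬q1))):
    ¬((q3 → q3) → (q2 ∨ ¬q1)): α-rule — add (q3 → q3), ¬(q2 ∨ ¬q1).
    ¬(q2 ∨ ¬q1): α-rule — add ¬q2, ¬¬q1.
    (q3 → q3): β-rule — branch into ¬q3  //  q3.
      branch 1.1 (add ¬q3):
        ○ open, literals {q1=true, q2=false, q3=false}.
      branch 1.2 (add q3):
        ○ open, literals {q1=true, q2=false, q3=true}.
  branch 2 (add (q1 → ¬q3)):
    (q1 → ¬q3): β-rule — branch into ¬q1  //  ¬q3.
      branch 2.1 (add ¬q1):
        ○ open, literals {q1=false}.
      branch 2.2 (add ¬q3):
        ○ open, literals {q3=false}.
0 branches closed, 4 open.
Each open branch fixes some atoms; the unmentioned ones are free. Counting distinct full assignments: branch {q1=true, q2=false, q3=false} (none free) contributes 1 new; branch {q1=true, q2=false, q3=true} (none free) contributes 1 new; branch {q1=false} (q2, q3) contributes 4 new; branch {q3=false} (q1, q2) contributes 1 new. Total: 7.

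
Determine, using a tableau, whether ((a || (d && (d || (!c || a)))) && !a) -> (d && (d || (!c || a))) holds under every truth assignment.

Assume the negation and expand:
Initial set: {!(((a || (d && (d || (!c || a)))) && !a) -> (d && (d || (!c || a))))}.
!(((a || (d && (d || (!c || a)))) && !a) -> (d && (d || (!c || a)))): α-rule — add ((a || (d && (d || (!c || a)))) && !a), !(d && (d || (!c || a))).
((a || (d && (d || (!c || a)))) && !a): α-rule — add (a || (d && (d || (!c || a)))), !a.
!(d && (d || (!c || a))): β-rule — branch into !d  //  !(d || (!c || a)).
  branch 1 (add !d):
    (a || (d && (d || (!c || a)))): β-rule — branch into a  //  (d && (d || (!c || a))).
      branch 1.1 (add a):
        × closes — contains both a and !a.
      branch 1.2 (add (d && (d || (!c || a)))):
        (d && (d || (!c || a))): α-rule — add d, (d || (!c || a)).
        × closes — contains both d and !d.
  branch 2 (add !(d || (!c || a))):
    !(d || (!c || a)): α-rule — add !d, !(!c || a).
    !(!c || a): α-rule — add !!c, !a.
    (a || (d && (d || (!c || a)))): β-rule — branch into a  //  (d && (d || (!c || a))).
      branch 2.1 (add a):
        × closes — contains both a and !a.
      branch 2.2 (add (d && (d || (!c || a)))):
        (d && (d || (!c || a))): α-rule — add d, (d || (!c || a)).
        × closes — contains both d and !d.
All 4 branches close.
Every branch closed, so the negation is unsatisfiable and the formula is valid.

Valid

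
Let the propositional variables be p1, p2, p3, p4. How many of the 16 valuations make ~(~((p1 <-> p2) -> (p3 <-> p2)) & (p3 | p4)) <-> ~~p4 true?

7

Initial set: {(~(~((p1 <-> p2) -> (p3 <-> p2)) & (p3 | p4)) <-> ~~p4)}.
(~(~((p1 <-> p2) -> (p3 <-> p2)) & (p3 | p4)) <-> ~~p4): β-rule — branch into ~(~((p1 <-> p2) -> (p3 <-> p2)) & (p3 | p4)), ~~p4  //  ~~(~((p1 <-> p2) -> (p3 <-> p2)) & (p3 | p4)), ~~~p4.
  branch 1 (add ~(~((p1 <-> p2) -> (p3 <-> p2)) & (p3 | p4)), ~~p4):
    ~~p4: drop double negation, giving p4.
    ~(~((p1 <-> p2) -> (p3 <-> p2)) & (p3 | p4)): β-rule — branch into ~~((p1 <-> p2) -> (p3 <-> p2))  //  ~(p3 | p4).
      branch 1.1 (add ~~((p1 <-> p2) -> (p3 <-> p2))):
        ~~((p1 <-> p2) -> (p3 <-> p2)): β-rule — branch into ~(p1 <-> p2)  //  (p3 <-> p2).
          branch 1.1.1 (add ~(p1 <-> p2)):
            ~(p1 <-> p2): β-rule — branch into p1, ~p2  //  ~p1, p2.
              branch 1.1.1.1 (add p1, ~p2):
                ○ open, literals {p1=true, p2=false, p4=true}.
              branch 1.1.1.2 (add ~p1, p2):
                ○ open, literals {p1=false, p2=true, p4=true}.
          branch 1.1.2 (add (p3 <-> p2)):
            (p3 <-> p2): β-rule — branch into p3, p2  //  ~p3, ~p2.
              branch 1.1.2.1 (add p3, p2):
                ○ open, literals {p2=true, p3=true, p4=true}.
              branch 1.1.2.2 (add ~p3, ~p2):
                ○ open, literals {p2=false, p3=false, p4=true}.
      branch 1.2 (add ~(p3 | p4)):
        ~(p3 | p4): α-rule — add ~p3, ~p4.
        × closes — contains both p4 and ~p4.
  branch 2 (add ~~(~((p1 <-> p2) -> (p3 <-> p2)) & (p3 | p4)), ~~~p4):
    ~~(~((p1 <-> p2) -> (p3 <-> p2)) & (p3 | p4)): α-rule — add ~((p1 <-> p2) -> (p3 <-> p2)), (p3 | p4).
    ~~~p4: drop double negation, giving ~p4.
    ~((p1 <-> p2) -> (p3 <-> p2)): α-rule — add (p1 <-> p2), ~(p3 <-> p2).
    (p3 | p4): β-rule — branch into p3  //  p4.
      branch 2.1 (add p3):
        (p1 <-> p2): β-rule — branch into p1, p2  //  ~p1, ~p2.
          branch 2.1.1 (add p1, p2):
            ~(p3 <-> p2): β-rule — branch into p3, ~p2  //  ~p3, p2.
              branch 2.1.1.1 (add p3, ~p2):
                × closes — contains both p2 and ~p2.
              branch 2.1.1.2 (add ~p3, p2):
                × closes — contains both p3 and ~p3.
          branch 2.1.2 (add ~p1, ~p2):
            ~(p3 <-> p2): β-rule — branch into p3, ~p2  //  ~p3, p2.
              branch 2.1.2.1 (add p3, ~p2):
                ○ open, literals {p1=false, p2=false, p3=true, p4=false}.
              branch 2.1.2.2 (add ~p3, p2):
                × closes — contains both p3 and ~p3.
      branch 2.2 (add p4):
        × closes — contains both p4 and ~p4.
5 branches closed, 5 open.
Each open branch fixes some atoms; the unmentioned ones are free. Counting distinct full assignments: branch {p1=true, p2=false, p4=true} (p3) contributes 2 new; branch {p1=false, p2=true, p4=true} (p3) contributes 2 new; branch {p2=true, p3=true, p4=true} (p1) contributes 1 new; branch {p2=false, p3=false, p4=true} (p1) contributes 1 new; branch {p1=false, p2=false, p3=true, p4=false} (none free) contributes 1 new. Total: 7.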